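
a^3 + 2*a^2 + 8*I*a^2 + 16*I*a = a*(a + 2)*(a + 8*I)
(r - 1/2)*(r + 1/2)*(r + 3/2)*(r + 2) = r^4 + 7*r^3/2 + 11*r^2/4 - 7*r/8 - 3/4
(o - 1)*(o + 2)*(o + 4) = o^3 + 5*o^2 + 2*o - 8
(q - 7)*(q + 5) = q^2 - 2*q - 35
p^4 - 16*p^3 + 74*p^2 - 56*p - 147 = (p - 7)^2*(p - 3)*(p + 1)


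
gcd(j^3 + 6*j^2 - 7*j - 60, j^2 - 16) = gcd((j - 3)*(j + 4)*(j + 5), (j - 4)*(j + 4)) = j + 4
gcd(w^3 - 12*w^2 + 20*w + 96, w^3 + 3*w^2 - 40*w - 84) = w^2 - 4*w - 12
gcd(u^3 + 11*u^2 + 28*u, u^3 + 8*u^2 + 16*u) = u^2 + 4*u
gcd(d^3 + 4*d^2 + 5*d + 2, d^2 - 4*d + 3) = 1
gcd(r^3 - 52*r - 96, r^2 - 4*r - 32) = r - 8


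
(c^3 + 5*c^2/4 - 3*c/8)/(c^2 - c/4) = c + 3/2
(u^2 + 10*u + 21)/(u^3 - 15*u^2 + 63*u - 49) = (u^2 + 10*u + 21)/(u^3 - 15*u^2 + 63*u - 49)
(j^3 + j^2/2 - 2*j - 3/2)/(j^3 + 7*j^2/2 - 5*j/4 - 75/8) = 4*(j^2 + 2*j + 1)/(4*j^2 + 20*j + 25)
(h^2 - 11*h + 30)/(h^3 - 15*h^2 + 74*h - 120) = 1/(h - 4)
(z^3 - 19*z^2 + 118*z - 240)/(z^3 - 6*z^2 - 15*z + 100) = (z^2 - 14*z + 48)/(z^2 - z - 20)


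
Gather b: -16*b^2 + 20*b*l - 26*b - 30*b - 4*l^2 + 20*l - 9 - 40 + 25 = -16*b^2 + b*(20*l - 56) - 4*l^2 + 20*l - 24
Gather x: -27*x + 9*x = -18*x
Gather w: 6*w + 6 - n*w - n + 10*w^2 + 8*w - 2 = -n + 10*w^2 + w*(14 - n) + 4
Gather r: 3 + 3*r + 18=3*r + 21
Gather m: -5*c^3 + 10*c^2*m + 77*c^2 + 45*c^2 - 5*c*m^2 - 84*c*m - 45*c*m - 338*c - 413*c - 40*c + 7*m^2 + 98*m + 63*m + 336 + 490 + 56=-5*c^3 + 122*c^2 - 791*c + m^2*(7 - 5*c) + m*(10*c^2 - 129*c + 161) + 882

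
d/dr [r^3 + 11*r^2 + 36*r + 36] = 3*r^2 + 22*r + 36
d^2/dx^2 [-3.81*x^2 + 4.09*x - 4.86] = -7.62000000000000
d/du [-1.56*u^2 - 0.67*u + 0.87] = -3.12*u - 0.67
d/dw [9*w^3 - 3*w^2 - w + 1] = 27*w^2 - 6*w - 1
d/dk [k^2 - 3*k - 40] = 2*k - 3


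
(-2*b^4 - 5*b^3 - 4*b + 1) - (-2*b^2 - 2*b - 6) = -2*b^4 - 5*b^3 + 2*b^2 - 2*b + 7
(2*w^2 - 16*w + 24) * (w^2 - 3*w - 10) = 2*w^4 - 22*w^3 + 52*w^2 + 88*w - 240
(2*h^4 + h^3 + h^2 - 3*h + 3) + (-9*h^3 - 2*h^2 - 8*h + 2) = 2*h^4 - 8*h^3 - h^2 - 11*h + 5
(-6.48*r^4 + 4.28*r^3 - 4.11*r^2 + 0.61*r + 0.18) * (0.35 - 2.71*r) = 17.5608*r^5 - 13.8668*r^4 + 12.6361*r^3 - 3.0916*r^2 - 0.2743*r + 0.063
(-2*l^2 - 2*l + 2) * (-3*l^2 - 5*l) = 6*l^4 + 16*l^3 + 4*l^2 - 10*l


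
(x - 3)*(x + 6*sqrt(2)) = x^2 - 3*x + 6*sqrt(2)*x - 18*sqrt(2)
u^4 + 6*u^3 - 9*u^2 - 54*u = u*(u - 3)*(u + 3)*(u + 6)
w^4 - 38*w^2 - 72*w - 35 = (w - 7)*(w + 1)^2*(w + 5)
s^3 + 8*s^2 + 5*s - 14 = (s - 1)*(s + 2)*(s + 7)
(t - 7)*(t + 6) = t^2 - t - 42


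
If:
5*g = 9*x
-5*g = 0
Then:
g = 0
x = 0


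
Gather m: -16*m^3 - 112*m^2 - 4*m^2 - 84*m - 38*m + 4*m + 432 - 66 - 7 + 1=-16*m^3 - 116*m^2 - 118*m + 360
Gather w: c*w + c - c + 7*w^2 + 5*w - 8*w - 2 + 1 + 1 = 7*w^2 + w*(c - 3)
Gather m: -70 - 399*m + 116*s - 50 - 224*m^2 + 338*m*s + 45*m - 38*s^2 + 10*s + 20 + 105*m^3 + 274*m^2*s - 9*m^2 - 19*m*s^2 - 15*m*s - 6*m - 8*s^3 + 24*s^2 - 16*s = 105*m^3 + m^2*(274*s - 233) + m*(-19*s^2 + 323*s - 360) - 8*s^3 - 14*s^2 + 110*s - 100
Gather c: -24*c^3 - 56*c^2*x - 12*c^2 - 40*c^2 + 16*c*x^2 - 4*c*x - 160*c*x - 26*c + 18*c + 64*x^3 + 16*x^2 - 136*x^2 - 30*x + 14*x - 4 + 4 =-24*c^3 + c^2*(-56*x - 52) + c*(16*x^2 - 164*x - 8) + 64*x^3 - 120*x^2 - 16*x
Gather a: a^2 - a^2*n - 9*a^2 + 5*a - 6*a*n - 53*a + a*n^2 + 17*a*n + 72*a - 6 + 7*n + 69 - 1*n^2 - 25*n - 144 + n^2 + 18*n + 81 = a^2*(-n - 8) + a*(n^2 + 11*n + 24)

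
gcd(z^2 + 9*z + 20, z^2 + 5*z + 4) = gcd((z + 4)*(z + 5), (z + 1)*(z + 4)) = z + 4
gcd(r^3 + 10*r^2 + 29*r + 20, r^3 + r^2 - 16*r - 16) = r^2 + 5*r + 4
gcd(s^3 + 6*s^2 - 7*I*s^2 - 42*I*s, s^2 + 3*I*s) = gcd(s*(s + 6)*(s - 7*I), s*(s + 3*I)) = s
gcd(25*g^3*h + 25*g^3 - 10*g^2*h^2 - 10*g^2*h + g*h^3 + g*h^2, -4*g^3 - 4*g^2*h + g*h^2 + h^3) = 1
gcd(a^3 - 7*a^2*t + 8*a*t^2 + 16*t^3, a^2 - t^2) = a + t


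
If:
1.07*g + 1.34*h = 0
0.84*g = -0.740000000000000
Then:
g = -0.88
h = 0.70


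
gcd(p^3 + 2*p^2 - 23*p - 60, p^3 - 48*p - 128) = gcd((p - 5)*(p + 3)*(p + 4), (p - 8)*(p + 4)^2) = p + 4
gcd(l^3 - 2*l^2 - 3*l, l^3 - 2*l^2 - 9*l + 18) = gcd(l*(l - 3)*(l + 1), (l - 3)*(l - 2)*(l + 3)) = l - 3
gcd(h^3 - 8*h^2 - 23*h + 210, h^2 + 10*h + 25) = h + 5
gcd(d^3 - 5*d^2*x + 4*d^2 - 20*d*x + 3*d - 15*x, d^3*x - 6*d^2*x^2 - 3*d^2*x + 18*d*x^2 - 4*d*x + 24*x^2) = d + 1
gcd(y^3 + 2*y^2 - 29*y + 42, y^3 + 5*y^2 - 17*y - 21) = y^2 + 4*y - 21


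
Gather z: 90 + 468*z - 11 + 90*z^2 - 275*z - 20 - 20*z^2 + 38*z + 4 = 70*z^2 + 231*z + 63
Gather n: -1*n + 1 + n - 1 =0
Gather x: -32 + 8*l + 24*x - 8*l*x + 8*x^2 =8*l + 8*x^2 + x*(24 - 8*l) - 32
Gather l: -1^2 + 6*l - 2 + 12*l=18*l - 3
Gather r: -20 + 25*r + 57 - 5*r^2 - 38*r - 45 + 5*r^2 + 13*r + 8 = 0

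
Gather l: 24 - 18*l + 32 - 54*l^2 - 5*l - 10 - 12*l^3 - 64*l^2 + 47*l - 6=-12*l^3 - 118*l^2 + 24*l + 40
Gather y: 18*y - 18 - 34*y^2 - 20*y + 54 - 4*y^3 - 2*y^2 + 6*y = -4*y^3 - 36*y^2 + 4*y + 36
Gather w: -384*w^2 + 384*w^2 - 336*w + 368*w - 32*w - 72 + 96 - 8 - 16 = 0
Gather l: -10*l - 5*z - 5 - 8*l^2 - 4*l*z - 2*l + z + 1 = -8*l^2 + l*(-4*z - 12) - 4*z - 4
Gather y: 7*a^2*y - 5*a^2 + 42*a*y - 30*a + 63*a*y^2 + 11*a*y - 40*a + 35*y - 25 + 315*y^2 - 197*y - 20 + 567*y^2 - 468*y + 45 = -5*a^2 - 70*a + y^2*(63*a + 882) + y*(7*a^2 + 53*a - 630)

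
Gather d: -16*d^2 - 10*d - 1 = -16*d^2 - 10*d - 1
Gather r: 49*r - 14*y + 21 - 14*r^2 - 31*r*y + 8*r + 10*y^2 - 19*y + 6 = -14*r^2 + r*(57 - 31*y) + 10*y^2 - 33*y + 27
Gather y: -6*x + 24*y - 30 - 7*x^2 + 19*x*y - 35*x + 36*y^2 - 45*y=-7*x^2 - 41*x + 36*y^2 + y*(19*x - 21) - 30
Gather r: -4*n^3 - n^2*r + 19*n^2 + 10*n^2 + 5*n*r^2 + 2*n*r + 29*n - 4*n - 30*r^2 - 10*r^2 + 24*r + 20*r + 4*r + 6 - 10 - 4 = -4*n^3 + 29*n^2 + 25*n + r^2*(5*n - 40) + r*(-n^2 + 2*n + 48) - 8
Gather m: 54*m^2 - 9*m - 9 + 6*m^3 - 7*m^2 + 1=6*m^3 + 47*m^2 - 9*m - 8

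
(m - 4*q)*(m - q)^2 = m^3 - 6*m^2*q + 9*m*q^2 - 4*q^3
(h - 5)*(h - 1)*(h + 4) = h^3 - 2*h^2 - 19*h + 20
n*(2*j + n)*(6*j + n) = 12*j^2*n + 8*j*n^2 + n^3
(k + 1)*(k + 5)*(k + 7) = k^3 + 13*k^2 + 47*k + 35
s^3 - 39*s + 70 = (s - 5)*(s - 2)*(s + 7)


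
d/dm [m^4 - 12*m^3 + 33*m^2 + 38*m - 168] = 4*m^3 - 36*m^2 + 66*m + 38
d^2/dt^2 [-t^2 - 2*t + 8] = -2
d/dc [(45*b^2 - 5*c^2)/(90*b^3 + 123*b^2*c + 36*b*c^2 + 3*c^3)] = 5*(-369*b^4 - 276*b^3*c - 68*b^2*c^2 + c^4)/(3*(900*b^6 + 2460*b^5*c + 2401*b^4*c^2 + 1044*b^3*c^3 + 226*b^2*c^4 + 24*b*c^5 + c^6))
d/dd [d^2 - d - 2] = 2*d - 1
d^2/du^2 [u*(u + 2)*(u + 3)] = 6*u + 10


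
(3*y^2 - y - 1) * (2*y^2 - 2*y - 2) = 6*y^4 - 8*y^3 - 6*y^2 + 4*y + 2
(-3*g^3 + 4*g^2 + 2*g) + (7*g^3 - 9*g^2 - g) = 4*g^3 - 5*g^2 + g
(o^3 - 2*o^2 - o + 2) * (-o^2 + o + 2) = -o^5 + 3*o^4 + o^3 - 7*o^2 + 4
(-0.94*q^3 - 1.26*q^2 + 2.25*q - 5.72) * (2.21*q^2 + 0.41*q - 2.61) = -2.0774*q^5 - 3.17*q^4 + 6.9093*q^3 - 8.4301*q^2 - 8.2177*q + 14.9292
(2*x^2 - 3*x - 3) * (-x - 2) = -2*x^3 - x^2 + 9*x + 6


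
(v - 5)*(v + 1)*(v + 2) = v^3 - 2*v^2 - 13*v - 10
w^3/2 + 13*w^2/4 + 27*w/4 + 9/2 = (w/2 + 1)*(w + 3/2)*(w + 3)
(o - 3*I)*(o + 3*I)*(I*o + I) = I*o^3 + I*o^2 + 9*I*o + 9*I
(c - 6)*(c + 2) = c^2 - 4*c - 12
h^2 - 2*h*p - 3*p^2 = (h - 3*p)*(h + p)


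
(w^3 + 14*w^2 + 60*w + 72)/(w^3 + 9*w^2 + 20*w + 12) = (w + 6)/(w + 1)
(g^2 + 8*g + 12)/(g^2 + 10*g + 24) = (g + 2)/(g + 4)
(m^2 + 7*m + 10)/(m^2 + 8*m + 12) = (m + 5)/(m + 6)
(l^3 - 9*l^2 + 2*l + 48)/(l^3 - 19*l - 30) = (l^2 - 11*l + 24)/(l^2 - 2*l - 15)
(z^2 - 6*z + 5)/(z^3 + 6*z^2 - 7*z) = (z - 5)/(z*(z + 7))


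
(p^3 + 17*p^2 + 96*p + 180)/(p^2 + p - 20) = (p^2 + 12*p + 36)/(p - 4)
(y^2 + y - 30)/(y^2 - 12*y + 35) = (y + 6)/(y - 7)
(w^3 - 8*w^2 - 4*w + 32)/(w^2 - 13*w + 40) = (w^2 - 4)/(w - 5)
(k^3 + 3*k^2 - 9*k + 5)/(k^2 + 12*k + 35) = (k^2 - 2*k + 1)/(k + 7)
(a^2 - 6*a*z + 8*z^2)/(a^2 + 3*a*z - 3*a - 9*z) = (a^2 - 6*a*z + 8*z^2)/(a^2 + 3*a*z - 3*a - 9*z)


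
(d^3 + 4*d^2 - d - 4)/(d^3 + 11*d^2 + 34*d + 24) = (d - 1)/(d + 6)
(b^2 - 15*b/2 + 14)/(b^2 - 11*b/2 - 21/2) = (-2*b^2 + 15*b - 28)/(-2*b^2 + 11*b + 21)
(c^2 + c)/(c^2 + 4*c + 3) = c/(c + 3)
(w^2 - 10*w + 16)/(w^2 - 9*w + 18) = (w^2 - 10*w + 16)/(w^2 - 9*w + 18)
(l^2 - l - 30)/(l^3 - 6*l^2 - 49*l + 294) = (l + 5)/(l^2 - 49)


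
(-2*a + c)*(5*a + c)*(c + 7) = -10*a^2*c - 70*a^2 + 3*a*c^2 + 21*a*c + c^3 + 7*c^2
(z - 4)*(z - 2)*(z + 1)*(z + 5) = z^4 - 23*z^2 + 18*z + 40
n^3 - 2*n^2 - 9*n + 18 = (n - 3)*(n - 2)*(n + 3)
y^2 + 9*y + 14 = (y + 2)*(y + 7)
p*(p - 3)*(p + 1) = p^3 - 2*p^2 - 3*p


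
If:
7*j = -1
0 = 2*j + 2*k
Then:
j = -1/7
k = 1/7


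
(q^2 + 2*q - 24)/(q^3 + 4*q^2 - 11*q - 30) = (q^2 + 2*q - 24)/(q^3 + 4*q^2 - 11*q - 30)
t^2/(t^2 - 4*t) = t/(t - 4)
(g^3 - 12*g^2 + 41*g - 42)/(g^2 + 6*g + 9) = (g^3 - 12*g^2 + 41*g - 42)/(g^2 + 6*g + 9)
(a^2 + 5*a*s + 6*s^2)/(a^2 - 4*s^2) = (-a - 3*s)/(-a + 2*s)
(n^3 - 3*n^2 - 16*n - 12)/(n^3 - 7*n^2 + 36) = (n + 1)/(n - 3)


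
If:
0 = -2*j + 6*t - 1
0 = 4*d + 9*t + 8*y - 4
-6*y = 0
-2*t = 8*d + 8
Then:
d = -5/4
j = 5/2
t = 1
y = 0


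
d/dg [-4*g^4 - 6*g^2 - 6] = -16*g^3 - 12*g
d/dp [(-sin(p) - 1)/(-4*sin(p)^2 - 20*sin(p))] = (-2*sin(p) + cos(p)^2 - 6)*cos(p)/(4*(sin(p) + 5)^2*sin(p)^2)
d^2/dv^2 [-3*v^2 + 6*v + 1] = -6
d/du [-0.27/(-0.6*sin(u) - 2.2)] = -0.162*cos(u)/(0.6*sin(u) + 2.2)^2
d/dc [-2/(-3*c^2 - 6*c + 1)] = 12*(-c - 1)/(3*c^2 + 6*c - 1)^2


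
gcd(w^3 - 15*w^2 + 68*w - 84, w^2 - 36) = w - 6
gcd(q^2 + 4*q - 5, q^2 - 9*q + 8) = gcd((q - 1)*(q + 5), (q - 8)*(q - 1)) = q - 1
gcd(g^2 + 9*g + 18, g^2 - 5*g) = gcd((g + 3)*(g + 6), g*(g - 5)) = 1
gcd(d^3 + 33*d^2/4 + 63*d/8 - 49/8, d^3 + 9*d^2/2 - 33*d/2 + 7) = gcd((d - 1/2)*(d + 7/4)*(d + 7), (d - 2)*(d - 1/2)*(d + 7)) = d^2 + 13*d/2 - 7/2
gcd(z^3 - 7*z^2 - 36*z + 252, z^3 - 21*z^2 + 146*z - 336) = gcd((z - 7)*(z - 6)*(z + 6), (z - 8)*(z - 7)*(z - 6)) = z^2 - 13*z + 42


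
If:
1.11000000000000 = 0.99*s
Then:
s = 1.12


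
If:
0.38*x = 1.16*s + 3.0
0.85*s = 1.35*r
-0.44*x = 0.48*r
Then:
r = -1.33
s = -2.11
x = 1.45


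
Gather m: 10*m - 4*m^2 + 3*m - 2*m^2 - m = -6*m^2 + 12*m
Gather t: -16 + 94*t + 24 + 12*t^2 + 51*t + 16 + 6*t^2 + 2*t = 18*t^2 + 147*t + 24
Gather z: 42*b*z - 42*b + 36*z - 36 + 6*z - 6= -42*b + z*(42*b + 42) - 42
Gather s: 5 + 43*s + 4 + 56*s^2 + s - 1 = 56*s^2 + 44*s + 8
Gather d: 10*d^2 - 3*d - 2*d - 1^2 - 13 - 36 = 10*d^2 - 5*d - 50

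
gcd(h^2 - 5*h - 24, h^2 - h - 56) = h - 8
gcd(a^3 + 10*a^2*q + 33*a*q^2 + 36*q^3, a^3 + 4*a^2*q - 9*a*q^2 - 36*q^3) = a^2 + 7*a*q + 12*q^2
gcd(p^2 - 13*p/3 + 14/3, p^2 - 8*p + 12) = p - 2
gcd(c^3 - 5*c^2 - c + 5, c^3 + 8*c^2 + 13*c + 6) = c + 1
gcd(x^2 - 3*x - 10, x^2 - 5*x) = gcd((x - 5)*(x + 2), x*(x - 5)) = x - 5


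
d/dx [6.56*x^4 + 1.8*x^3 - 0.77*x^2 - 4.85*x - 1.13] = 26.24*x^3 + 5.4*x^2 - 1.54*x - 4.85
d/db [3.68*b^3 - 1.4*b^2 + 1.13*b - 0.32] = 11.04*b^2 - 2.8*b + 1.13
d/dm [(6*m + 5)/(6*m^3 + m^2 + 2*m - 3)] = 2*(18*m^3 + 3*m^2 + 6*m - (6*m + 5)*(9*m^2 + m + 1) - 9)/(6*m^3 + m^2 + 2*m - 3)^2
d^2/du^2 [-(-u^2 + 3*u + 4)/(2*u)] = -4/u^3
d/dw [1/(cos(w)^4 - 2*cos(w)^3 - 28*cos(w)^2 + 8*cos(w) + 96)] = (-53*cos(w) - 3*cos(2*w) + cos(3*w) + 5)*sin(w)/(cos(w)^4 - 2*cos(w)^3 - 28*cos(w)^2 + 8*cos(w) + 96)^2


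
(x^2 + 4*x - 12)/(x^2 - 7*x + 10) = (x + 6)/(x - 5)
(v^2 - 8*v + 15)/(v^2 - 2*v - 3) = (v - 5)/(v + 1)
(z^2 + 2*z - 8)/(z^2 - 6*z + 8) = (z + 4)/(z - 4)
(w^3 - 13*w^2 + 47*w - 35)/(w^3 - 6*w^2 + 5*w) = (w - 7)/w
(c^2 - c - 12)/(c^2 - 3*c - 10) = (-c^2 + c + 12)/(-c^2 + 3*c + 10)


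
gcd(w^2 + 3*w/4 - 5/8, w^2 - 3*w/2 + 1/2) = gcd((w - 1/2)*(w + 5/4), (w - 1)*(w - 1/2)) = w - 1/2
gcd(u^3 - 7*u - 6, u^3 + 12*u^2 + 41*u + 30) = u + 1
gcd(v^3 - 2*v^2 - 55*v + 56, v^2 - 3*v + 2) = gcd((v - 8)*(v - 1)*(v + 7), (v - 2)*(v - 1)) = v - 1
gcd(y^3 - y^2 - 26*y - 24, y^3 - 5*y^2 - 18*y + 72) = y^2 - 2*y - 24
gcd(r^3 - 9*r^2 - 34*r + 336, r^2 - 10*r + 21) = r - 7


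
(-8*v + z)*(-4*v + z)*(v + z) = 32*v^3 + 20*v^2*z - 11*v*z^2 + z^3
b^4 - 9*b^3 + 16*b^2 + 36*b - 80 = (b - 5)*(b - 4)*(b - 2)*(b + 2)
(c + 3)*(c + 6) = c^2 + 9*c + 18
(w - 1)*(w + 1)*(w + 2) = w^3 + 2*w^2 - w - 2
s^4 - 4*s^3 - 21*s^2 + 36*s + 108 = (s - 6)*(s - 3)*(s + 2)*(s + 3)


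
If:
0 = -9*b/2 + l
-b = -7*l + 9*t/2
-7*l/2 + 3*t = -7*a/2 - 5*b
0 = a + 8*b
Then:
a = 0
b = 0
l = 0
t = 0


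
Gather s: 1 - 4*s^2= 1 - 4*s^2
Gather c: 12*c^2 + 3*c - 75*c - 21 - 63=12*c^2 - 72*c - 84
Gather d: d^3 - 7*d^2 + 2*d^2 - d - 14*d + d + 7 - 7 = d^3 - 5*d^2 - 14*d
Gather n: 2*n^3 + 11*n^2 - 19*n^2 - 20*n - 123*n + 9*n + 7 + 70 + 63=2*n^3 - 8*n^2 - 134*n + 140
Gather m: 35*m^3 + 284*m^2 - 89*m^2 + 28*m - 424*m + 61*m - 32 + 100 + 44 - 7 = 35*m^3 + 195*m^2 - 335*m + 105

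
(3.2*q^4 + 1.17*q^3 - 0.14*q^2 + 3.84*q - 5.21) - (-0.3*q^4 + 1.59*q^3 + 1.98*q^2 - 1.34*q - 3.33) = 3.5*q^4 - 0.42*q^3 - 2.12*q^2 + 5.18*q - 1.88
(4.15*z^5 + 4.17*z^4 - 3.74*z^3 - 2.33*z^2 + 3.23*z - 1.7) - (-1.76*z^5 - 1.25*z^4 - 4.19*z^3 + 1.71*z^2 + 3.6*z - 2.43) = 5.91*z^5 + 5.42*z^4 + 0.45*z^3 - 4.04*z^2 - 0.37*z + 0.73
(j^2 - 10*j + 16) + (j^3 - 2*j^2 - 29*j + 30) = j^3 - j^2 - 39*j + 46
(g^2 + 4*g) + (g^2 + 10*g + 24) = 2*g^2 + 14*g + 24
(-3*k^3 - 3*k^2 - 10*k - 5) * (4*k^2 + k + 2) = -12*k^5 - 15*k^4 - 49*k^3 - 36*k^2 - 25*k - 10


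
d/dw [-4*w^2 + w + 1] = 1 - 8*w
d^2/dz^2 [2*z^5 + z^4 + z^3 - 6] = 2*z*(20*z^2 + 6*z + 3)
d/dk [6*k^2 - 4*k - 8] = 12*k - 4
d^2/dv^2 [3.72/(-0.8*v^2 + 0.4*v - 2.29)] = (4.7616*v^2 - 2.3808*v - 3.72*(1.6*v - 0.4)*(3.2*v - 0.8) + 13.63008)/(0.8*v^2 - 0.4*v + 2.29)^3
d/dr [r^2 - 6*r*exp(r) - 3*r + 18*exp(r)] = -6*r*exp(r) + 2*r + 12*exp(r) - 3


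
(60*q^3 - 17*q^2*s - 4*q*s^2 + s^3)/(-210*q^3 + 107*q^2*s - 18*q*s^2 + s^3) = (-12*q^2 + q*s + s^2)/(42*q^2 - 13*q*s + s^2)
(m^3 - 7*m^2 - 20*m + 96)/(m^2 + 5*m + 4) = (m^2 - 11*m + 24)/(m + 1)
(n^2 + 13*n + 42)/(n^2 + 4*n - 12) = (n + 7)/(n - 2)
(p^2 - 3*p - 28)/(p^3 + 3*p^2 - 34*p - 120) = (p - 7)/(p^2 - p - 30)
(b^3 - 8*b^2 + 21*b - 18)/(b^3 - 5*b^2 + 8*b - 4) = (b^2 - 6*b + 9)/(b^2 - 3*b + 2)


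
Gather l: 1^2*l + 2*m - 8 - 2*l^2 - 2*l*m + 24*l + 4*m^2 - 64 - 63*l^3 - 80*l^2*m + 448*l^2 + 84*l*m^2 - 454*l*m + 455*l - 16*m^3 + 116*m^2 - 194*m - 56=-63*l^3 + l^2*(446 - 80*m) + l*(84*m^2 - 456*m + 480) - 16*m^3 + 120*m^2 - 192*m - 128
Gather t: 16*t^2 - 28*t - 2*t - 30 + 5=16*t^2 - 30*t - 25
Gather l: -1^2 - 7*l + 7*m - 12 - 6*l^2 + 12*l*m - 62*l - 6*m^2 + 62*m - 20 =-6*l^2 + l*(12*m - 69) - 6*m^2 + 69*m - 33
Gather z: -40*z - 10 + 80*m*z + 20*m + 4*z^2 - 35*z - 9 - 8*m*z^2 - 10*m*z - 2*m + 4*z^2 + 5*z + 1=18*m + z^2*(8 - 8*m) + z*(70*m - 70) - 18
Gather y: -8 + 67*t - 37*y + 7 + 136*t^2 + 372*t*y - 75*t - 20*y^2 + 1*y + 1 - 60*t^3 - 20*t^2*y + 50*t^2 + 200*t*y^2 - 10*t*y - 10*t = -60*t^3 + 186*t^2 - 18*t + y^2*(200*t - 20) + y*(-20*t^2 + 362*t - 36)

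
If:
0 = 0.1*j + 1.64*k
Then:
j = -16.4*k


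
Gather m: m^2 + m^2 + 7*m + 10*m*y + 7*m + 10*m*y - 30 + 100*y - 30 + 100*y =2*m^2 + m*(20*y + 14) + 200*y - 60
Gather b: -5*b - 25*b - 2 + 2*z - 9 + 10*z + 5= -30*b + 12*z - 6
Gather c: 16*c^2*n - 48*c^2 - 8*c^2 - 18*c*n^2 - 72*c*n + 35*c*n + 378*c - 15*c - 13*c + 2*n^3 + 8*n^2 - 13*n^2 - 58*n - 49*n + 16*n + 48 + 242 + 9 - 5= c^2*(16*n - 56) + c*(-18*n^2 - 37*n + 350) + 2*n^3 - 5*n^2 - 91*n + 294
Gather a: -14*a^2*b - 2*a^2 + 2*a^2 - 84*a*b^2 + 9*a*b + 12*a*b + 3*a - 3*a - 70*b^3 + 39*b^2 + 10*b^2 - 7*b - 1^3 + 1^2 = -14*a^2*b + a*(-84*b^2 + 21*b) - 70*b^3 + 49*b^2 - 7*b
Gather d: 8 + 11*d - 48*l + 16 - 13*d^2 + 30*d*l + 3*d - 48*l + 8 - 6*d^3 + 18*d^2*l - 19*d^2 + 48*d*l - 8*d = -6*d^3 + d^2*(18*l - 32) + d*(78*l + 6) - 96*l + 32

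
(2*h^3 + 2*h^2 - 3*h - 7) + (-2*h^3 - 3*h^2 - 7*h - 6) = -h^2 - 10*h - 13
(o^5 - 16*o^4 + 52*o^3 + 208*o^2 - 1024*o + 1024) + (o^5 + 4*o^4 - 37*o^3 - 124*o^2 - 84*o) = 2*o^5 - 12*o^4 + 15*o^3 + 84*o^2 - 1108*o + 1024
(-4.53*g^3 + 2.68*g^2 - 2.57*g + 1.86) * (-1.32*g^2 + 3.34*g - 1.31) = 5.9796*g^5 - 18.6678*g^4 + 18.2779*g^3 - 14.5498*g^2 + 9.5791*g - 2.4366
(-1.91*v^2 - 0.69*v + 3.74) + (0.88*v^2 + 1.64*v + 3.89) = -1.03*v^2 + 0.95*v + 7.63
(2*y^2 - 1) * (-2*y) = -4*y^3 + 2*y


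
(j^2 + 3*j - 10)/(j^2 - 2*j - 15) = (-j^2 - 3*j + 10)/(-j^2 + 2*j + 15)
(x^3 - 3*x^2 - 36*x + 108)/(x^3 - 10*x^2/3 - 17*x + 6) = 3*(x^2 + 3*x - 18)/(3*x^2 + 8*x - 3)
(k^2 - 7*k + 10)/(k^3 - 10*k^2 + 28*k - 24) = (k - 5)/(k^2 - 8*k + 12)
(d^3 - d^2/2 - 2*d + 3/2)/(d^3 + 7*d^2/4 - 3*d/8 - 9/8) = 4*(d^2 - 2*d + 1)/(4*d^2 + d - 3)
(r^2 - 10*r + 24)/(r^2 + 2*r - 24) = (r - 6)/(r + 6)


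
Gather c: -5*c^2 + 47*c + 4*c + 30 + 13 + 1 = -5*c^2 + 51*c + 44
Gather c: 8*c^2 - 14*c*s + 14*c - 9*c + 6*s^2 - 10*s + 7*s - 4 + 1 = 8*c^2 + c*(5 - 14*s) + 6*s^2 - 3*s - 3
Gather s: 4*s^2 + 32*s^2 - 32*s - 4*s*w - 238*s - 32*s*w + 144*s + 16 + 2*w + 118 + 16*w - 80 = 36*s^2 + s*(-36*w - 126) + 18*w + 54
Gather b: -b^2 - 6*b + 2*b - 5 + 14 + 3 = -b^2 - 4*b + 12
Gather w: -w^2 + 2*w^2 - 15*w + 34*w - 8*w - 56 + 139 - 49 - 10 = w^2 + 11*w + 24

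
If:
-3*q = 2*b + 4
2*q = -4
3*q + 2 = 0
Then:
No Solution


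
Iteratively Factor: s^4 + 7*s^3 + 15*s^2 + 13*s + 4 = (s + 1)*(s^3 + 6*s^2 + 9*s + 4) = (s + 1)^2*(s^2 + 5*s + 4) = (s + 1)^3*(s + 4)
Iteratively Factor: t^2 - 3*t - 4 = (t + 1)*(t - 4)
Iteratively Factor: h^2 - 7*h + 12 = (h - 3)*(h - 4)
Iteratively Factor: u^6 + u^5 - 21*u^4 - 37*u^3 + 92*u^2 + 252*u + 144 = (u + 2)*(u^5 - u^4 - 19*u^3 + u^2 + 90*u + 72) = (u + 1)*(u + 2)*(u^4 - 2*u^3 - 17*u^2 + 18*u + 72) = (u - 3)*(u + 1)*(u + 2)*(u^3 + u^2 - 14*u - 24) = (u - 3)*(u + 1)*(u + 2)*(u + 3)*(u^2 - 2*u - 8) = (u - 3)*(u + 1)*(u + 2)^2*(u + 3)*(u - 4)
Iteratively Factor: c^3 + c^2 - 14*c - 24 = (c + 2)*(c^2 - c - 12) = (c + 2)*(c + 3)*(c - 4)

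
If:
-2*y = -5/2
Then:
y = 5/4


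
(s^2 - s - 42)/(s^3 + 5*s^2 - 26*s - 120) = (s - 7)/(s^2 - s - 20)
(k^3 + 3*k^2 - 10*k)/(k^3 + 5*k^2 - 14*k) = (k + 5)/(k + 7)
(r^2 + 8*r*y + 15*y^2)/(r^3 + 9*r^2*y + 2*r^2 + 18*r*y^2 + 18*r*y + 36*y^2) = (r + 5*y)/(r^2 + 6*r*y + 2*r + 12*y)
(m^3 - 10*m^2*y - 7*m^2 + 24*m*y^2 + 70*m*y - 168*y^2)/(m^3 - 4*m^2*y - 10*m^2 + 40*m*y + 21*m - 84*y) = (m - 6*y)/(m - 3)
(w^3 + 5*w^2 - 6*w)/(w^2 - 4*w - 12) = w*(-w^2 - 5*w + 6)/(-w^2 + 4*w + 12)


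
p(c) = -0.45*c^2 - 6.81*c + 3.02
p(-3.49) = 21.31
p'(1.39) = -8.06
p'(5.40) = -11.67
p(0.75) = -2.34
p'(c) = -0.9*c - 6.81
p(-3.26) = 20.44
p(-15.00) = 3.92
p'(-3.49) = -3.67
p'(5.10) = -11.40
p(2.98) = -21.27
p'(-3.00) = -4.11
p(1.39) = -7.32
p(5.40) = -46.88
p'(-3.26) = -3.88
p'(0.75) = -7.48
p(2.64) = -18.09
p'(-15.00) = 6.69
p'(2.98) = -9.49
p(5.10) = -43.42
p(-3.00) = 19.40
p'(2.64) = -9.19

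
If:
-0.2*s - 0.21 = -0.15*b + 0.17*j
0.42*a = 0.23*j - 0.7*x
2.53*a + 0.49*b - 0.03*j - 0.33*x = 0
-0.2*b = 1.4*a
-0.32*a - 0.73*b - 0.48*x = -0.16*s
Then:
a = 0.03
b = -0.21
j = -0.15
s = -1.08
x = -0.07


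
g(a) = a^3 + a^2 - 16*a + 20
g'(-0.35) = -16.33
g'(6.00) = 104.00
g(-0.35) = 25.68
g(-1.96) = 47.67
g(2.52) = 2.03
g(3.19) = 11.60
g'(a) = 3*a^2 + 2*a - 16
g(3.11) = 9.99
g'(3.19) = 20.91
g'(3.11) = 19.24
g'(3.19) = 20.91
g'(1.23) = -9.00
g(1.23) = 3.69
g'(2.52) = 8.09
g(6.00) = 176.00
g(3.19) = 11.60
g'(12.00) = 440.00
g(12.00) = 1700.00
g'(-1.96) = -8.40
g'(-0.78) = -15.73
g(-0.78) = 32.61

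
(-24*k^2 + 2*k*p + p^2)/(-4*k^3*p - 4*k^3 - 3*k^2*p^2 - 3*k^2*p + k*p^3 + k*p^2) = (6*k + p)/(k*(k*p + k + p^2 + p))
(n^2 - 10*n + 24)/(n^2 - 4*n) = (n - 6)/n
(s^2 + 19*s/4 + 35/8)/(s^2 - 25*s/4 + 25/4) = (8*s^2 + 38*s + 35)/(2*(4*s^2 - 25*s + 25))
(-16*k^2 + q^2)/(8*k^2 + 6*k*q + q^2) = (-4*k + q)/(2*k + q)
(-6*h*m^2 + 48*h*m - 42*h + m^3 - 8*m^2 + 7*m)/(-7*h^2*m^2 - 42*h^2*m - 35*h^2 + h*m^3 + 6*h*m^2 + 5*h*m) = (6*h*m^2 - 48*h*m + 42*h - m^3 + 8*m^2 - 7*m)/(h*(7*h*m^2 + 42*h*m + 35*h - m^3 - 6*m^2 - 5*m))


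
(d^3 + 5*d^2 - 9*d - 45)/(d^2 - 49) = (d^3 + 5*d^2 - 9*d - 45)/(d^2 - 49)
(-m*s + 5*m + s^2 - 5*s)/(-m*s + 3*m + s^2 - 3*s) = (s - 5)/(s - 3)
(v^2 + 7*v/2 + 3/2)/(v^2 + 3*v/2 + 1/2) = (v + 3)/(v + 1)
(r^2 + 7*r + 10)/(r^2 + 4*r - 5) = (r + 2)/(r - 1)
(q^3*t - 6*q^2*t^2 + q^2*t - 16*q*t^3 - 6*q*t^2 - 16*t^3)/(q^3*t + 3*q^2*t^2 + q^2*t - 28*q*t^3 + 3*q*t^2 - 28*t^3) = (q^2 - 6*q*t - 16*t^2)/(q^2 + 3*q*t - 28*t^2)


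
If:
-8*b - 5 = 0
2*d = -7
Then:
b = -5/8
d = -7/2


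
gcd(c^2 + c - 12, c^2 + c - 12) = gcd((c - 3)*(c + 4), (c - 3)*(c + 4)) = c^2 + c - 12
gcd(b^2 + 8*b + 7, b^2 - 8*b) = 1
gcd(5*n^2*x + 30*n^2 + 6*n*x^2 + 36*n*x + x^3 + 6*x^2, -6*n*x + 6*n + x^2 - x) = 1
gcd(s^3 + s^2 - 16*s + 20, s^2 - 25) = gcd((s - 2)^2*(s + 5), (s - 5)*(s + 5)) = s + 5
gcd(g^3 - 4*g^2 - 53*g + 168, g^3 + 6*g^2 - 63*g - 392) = g^2 - g - 56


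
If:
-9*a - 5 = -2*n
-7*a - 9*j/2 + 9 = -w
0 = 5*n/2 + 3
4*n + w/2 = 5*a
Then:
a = -37/45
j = 484/135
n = -6/5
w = 62/45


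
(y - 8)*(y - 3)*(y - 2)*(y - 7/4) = y^4 - 59*y^3/4 + 275*y^2/4 - 257*y/2 + 84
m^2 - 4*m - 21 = (m - 7)*(m + 3)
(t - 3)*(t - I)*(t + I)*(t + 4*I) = t^4 - 3*t^3 + 4*I*t^3 + t^2 - 12*I*t^2 - 3*t + 4*I*t - 12*I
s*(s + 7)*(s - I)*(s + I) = s^4 + 7*s^3 + s^2 + 7*s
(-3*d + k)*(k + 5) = -3*d*k - 15*d + k^2 + 5*k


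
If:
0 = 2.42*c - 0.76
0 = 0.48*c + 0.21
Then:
No Solution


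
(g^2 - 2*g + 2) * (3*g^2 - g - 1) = 3*g^4 - 7*g^3 + 7*g^2 - 2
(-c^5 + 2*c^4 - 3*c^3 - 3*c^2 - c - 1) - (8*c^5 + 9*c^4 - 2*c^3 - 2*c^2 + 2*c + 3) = -9*c^5 - 7*c^4 - c^3 - c^2 - 3*c - 4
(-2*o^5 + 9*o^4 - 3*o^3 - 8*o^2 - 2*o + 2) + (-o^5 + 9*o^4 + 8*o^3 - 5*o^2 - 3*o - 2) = -3*o^5 + 18*o^4 + 5*o^3 - 13*o^2 - 5*o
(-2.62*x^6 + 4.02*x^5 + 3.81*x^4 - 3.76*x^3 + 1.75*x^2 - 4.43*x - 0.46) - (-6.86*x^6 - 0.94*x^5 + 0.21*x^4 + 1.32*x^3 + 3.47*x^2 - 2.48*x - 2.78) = 4.24*x^6 + 4.96*x^5 + 3.6*x^4 - 5.08*x^3 - 1.72*x^2 - 1.95*x + 2.32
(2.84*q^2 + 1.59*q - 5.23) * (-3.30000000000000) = -9.372*q^2 - 5.247*q + 17.259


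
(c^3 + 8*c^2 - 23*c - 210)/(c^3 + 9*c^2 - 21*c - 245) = (c + 6)/(c + 7)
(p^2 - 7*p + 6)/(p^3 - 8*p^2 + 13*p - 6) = 1/(p - 1)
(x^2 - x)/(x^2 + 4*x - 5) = x/(x + 5)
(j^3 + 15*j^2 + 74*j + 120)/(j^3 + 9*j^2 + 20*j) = (j + 6)/j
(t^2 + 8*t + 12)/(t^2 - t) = (t^2 + 8*t + 12)/(t*(t - 1))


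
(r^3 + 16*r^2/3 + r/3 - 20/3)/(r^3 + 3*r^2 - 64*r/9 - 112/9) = 3*(r^2 + 4*r - 5)/(3*r^2 + 5*r - 28)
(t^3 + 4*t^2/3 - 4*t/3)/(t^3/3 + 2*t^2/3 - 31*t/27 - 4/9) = 9*t*(3*t^2 + 4*t - 4)/(9*t^3 + 18*t^2 - 31*t - 12)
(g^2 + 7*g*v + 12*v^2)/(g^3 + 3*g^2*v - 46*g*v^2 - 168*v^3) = (-g - 3*v)/(-g^2 + g*v + 42*v^2)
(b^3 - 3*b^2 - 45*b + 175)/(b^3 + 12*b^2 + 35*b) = (b^2 - 10*b + 25)/(b*(b + 5))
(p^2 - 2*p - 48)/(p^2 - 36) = (p - 8)/(p - 6)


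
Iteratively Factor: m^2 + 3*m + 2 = (m + 1)*(m + 2)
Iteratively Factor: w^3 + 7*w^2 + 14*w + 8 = (w + 2)*(w^2 + 5*w + 4) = (w + 2)*(w + 4)*(w + 1)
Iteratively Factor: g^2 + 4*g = (g)*(g + 4)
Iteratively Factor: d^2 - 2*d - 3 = (d - 3)*(d + 1)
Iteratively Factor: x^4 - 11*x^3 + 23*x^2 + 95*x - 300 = (x + 3)*(x^3 - 14*x^2 + 65*x - 100) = (x - 5)*(x + 3)*(x^2 - 9*x + 20) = (x - 5)^2*(x + 3)*(x - 4)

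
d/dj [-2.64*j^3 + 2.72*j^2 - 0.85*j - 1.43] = -7.92*j^2 + 5.44*j - 0.85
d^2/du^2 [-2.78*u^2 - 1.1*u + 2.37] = -5.56000000000000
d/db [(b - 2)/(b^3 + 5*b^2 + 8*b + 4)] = (-2*b^2 + 5*b + 10)/(b^5 + 8*b^4 + 25*b^3 + 38*b^2 + 28*b + 8)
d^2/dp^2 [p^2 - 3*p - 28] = 2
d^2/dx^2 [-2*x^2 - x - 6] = -4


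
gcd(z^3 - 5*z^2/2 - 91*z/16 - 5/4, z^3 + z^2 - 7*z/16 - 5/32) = z^2 + 3*z/2 + 5/16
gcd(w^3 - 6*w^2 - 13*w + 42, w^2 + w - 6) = w^2 + w - 6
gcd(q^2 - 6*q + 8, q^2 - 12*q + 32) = q - 4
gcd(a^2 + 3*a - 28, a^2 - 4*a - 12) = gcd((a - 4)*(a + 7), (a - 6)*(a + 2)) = 1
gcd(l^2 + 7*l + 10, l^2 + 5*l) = l + 5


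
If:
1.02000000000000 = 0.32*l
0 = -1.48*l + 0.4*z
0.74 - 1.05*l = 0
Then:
No Solution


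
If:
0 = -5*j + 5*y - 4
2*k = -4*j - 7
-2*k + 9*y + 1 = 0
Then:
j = -76/65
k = -151/130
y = -24/65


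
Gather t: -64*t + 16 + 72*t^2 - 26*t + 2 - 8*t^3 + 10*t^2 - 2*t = -8*t^3 + 82*t^2 - 92*t + 18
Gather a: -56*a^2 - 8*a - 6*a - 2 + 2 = -56*a^2 - 14*a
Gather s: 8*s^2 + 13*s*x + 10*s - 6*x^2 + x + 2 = 8*s^2 + s*(13*x + 10) - 6*x^2 + x + 2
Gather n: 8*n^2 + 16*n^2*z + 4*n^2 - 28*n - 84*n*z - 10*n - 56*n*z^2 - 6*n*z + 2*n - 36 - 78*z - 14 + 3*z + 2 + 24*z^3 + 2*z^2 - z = n^2*(16*z + 12) + n*(-56*z^2 - 90*z - 36) + 24*z^3 + 2*z^2 - 76*z - 48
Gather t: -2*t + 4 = 4 - 2*t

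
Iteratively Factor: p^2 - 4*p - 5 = (p - 5)*(p + 1)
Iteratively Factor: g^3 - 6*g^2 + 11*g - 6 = (g - 1)*(g^2 - 5*g + 6) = (g - 3)*(g - 1)*(g - 2)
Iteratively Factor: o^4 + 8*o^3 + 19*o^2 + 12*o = (o + 4)*(o^3 + 4*o^2 + 3*o) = (o + 3)*(o + 4)*(o^2 + o) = (o + 1)*(o + 3)*(o + 4)*(o)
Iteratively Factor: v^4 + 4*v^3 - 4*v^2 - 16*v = (v)*(v^3 + 4*v^2 - 4*v - 16) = v*(v + 4)*(v^2 - 4) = v*(v - 2)*(v + 4)*(v + 2)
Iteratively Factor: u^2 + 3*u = (u)*(u + 3)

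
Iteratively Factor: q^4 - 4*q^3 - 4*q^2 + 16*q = (q - 4)*(q^3 - 4*q) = (q - 4)*(q + 2)*(q^2 - 2*q) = q*(q - 4)*(q + 2)*(q - 2)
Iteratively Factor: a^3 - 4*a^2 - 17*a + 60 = (a + 4)*(a^2 - 8*a + 15) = (a - 3)*(a + 4)*(a - 5)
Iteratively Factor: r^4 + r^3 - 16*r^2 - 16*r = (r)*(r^3 + r^2 - 16*r - 16) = r*(r + 4)*(r^2 - 3*r - 4) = r*(r + 1)*(r + 4)*(r - 4)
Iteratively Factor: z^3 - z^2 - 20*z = (z - 5)*(z^2 + 4*z) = z*(z - 5)*(z + 4)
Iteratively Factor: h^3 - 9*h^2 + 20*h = (h - 5)*(h^2 - 4*h) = (h - 5)*(h - 4)*(h)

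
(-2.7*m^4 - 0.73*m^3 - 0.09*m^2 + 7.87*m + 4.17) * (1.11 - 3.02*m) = 8.154*m^5 - 0.7924*m^4 - 0.5385*m^3 - 23.8673*m^2 - 3.8577*m + 4.6287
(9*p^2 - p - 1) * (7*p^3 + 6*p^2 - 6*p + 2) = 63*p^5 + 47*p^4 - 67*p^3 + 18*p^2 + 4*p - 2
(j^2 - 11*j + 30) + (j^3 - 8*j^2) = j^3 - 7*j^2 - 11*j + 30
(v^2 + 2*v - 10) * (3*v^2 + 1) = 3*v^4 + 6*v^3 - 29*v^2 + 2*v - 10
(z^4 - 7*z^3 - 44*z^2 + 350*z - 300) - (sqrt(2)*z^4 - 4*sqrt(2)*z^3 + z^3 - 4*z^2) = -sqrt(2)*z^4 + z^4 - 8*z^3 + 4*sqrt(2)*z^3 - 40*z^2 + 350*z - 300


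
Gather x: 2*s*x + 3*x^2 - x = 3*x^2 + x*(2*s - 1)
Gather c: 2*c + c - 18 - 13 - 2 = 3*c - 33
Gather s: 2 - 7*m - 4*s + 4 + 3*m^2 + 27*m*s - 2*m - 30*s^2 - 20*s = 3*m^2 - 9*m - 30*s^2 + s*(27*m - 24) + 6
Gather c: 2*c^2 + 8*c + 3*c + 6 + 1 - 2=2*c^2 + 11*c + 5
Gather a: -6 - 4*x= -4*x - 6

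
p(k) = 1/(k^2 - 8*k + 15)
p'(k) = (8 - 2*k)/(k^2 - 8*k + 15)^2 = 2*(4 - k)/(k^2 - 8*k + 15)^2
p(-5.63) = 0.01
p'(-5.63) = 0.00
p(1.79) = 0.26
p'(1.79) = 0.29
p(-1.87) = 0.03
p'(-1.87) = 0.01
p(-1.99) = 0.03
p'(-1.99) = 0.01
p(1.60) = 0.21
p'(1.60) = 0.21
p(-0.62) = 0.05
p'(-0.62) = 0.02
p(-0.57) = 0.05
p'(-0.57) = 0.02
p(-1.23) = 0.04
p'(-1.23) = 0.02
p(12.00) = 0.02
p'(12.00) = 0.00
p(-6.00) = 0.01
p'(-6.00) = 0.00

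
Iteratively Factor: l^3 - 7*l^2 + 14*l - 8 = (l - 2)*(l^2 - 5*l + 4) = (l - 2)*(l - 1)*(l - 4)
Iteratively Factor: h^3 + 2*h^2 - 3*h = (h - 1)*(h^2 + 3*h) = (h - 1)*(h + 3)*(h)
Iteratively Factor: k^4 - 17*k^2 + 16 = (k + 4)*(k^3 - 4*k^2 - k + 4) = (k + 1)*(k + 4)*(k^2 - 5*k + 4) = (k - 1)*(k + 1)*(k + 4)*(k - 4)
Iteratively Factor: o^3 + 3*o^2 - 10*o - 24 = (o + 2)*(o^2 + o - 12) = (o - 3)*(o + 2)*(o + 4)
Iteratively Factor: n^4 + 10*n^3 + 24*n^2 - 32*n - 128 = (n + 4)*(n^3 + 6*n^2 - 32) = (n + 4)^2*(n^2 + 2*n - 8) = (n - 2)*(n + 4)^2*(n + 4)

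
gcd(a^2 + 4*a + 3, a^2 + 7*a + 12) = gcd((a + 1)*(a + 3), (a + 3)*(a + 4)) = a + 3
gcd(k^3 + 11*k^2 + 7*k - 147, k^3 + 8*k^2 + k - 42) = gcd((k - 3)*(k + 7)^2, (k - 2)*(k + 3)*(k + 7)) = k + 7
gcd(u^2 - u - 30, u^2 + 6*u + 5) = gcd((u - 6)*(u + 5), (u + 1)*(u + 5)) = u + 5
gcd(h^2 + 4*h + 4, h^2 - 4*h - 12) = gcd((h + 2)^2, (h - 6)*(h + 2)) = h + 2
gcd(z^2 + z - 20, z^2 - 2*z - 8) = z - 4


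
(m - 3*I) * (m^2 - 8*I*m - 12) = m^3 - 11*I*m^2 - 36*m + 36*I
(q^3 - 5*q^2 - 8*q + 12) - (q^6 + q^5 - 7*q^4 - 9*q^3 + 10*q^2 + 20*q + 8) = -q^6 - q^5 + 7*q^4 + 10*q^3 - 15*q^2 - 28*q + 4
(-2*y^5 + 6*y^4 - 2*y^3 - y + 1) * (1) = -2*y^5 + 6*y^4 - 2*y^3 - y + 1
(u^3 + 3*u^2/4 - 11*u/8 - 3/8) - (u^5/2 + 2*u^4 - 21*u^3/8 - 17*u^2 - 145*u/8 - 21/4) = -u^5/2 - 2*u^4 + 29*u^3/8 + 71*u^2/4 + 67*u/4 + 39/8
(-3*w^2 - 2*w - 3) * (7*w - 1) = -21*w^3 - 11*w^2 - 19*w + 3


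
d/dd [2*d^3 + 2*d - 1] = 6*d^2 + 2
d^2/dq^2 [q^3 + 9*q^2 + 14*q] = 6*q + 18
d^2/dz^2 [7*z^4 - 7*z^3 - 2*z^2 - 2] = 84*z^2 - 42*z - 4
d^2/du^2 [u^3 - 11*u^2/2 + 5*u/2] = 6*u - 11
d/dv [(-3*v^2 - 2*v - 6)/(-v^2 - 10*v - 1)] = 2*(14*v^2 - 3*v - 29)/(v^4 + 20*v^3 + 102*v^2 + 20*v + 1)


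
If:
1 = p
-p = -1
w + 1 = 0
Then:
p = 1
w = -1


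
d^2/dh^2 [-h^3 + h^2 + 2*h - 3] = 2 - 6*h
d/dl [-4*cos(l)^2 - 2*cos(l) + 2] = 2*(4*cos(l) + 1)*sin(l)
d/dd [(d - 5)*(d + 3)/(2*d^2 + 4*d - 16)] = (2*d^2 + 7*d + 23)/(d^4 + 4*d^3 - 12*d^2 - 32*d + 64)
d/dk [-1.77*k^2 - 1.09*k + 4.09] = -3.54*k - 1.09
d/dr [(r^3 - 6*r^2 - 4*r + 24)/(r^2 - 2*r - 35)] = (r^4 - 4*r^3 - 89*r^2 + 372*r + 188)/(r^4 - 4*r^3 - 66*r^2 + 140*r + 1225)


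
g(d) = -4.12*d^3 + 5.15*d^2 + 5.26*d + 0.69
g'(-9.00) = -1088.60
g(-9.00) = 3373.98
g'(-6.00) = -501.50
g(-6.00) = 1044.45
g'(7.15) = -552.97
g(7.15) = -1204.39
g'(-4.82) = -331.54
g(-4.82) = 556.34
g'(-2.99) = -136.04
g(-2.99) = 141.14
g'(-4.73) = -319.99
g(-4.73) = 527.02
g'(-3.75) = -207.18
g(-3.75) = 270.65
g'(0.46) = 7.38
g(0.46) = 3.80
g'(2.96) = -72.55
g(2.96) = -45.47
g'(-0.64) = -6.39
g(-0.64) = 0.51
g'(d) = -12.36*d^2 + 10.3*d + 5.26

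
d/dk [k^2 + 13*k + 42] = 2*k + 13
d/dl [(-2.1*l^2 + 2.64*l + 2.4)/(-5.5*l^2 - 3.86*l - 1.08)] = (22.626*l^2 + 30.936*l + 6.4128)/(30.25*l^4 + 42.46*l^3 + 26.7796*l^2 + 8.3376*l + 1.1664)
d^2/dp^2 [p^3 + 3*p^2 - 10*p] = 6*p + 6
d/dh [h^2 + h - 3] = 2*h + 1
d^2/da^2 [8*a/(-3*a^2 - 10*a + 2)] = 16*(-4*a*(3*a + 5)^2 + (9*a + 10)*(3*a^2 + 10*a - 2))/(3*a^2 + 10*a - 2)^3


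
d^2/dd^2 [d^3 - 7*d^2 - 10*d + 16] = 6*d - 14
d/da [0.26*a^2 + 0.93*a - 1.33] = 0.52*a + 0.93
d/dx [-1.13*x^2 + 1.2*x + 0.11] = 1.2 - 2.26*x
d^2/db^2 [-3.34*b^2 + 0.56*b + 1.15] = -6.68000000000000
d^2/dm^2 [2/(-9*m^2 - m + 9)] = 4*(81*m^2 + 9*m - (18*m + 1)^2 - 81)/(9*m^2 + m - 9)^3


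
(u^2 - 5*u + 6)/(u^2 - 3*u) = (u - 2)/u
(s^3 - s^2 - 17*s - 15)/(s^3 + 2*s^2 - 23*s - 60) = (s + 1)/(s + 4)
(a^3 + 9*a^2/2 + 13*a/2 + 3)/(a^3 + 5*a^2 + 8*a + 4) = (a + 3/2)/(a + 2)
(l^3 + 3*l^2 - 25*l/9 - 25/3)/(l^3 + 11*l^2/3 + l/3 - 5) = (l - 5/3)/(l - 1)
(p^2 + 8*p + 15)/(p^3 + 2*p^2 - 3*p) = (p + 5)/(p*(p - 1))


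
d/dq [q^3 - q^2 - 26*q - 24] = 3*q^2 - 2*q - 26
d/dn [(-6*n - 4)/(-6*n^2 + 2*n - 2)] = (9*n^2 - 3*n - (3*n + 2)*(6*n - 1) + 3)/(3*n^2 - n + 1)^2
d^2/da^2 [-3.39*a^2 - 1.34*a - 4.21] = -6.78000000000000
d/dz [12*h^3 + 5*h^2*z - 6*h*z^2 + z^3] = 5*h^2 - 12*h*z + 3*z^2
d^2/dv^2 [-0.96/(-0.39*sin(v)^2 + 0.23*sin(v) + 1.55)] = (0.584064*sin(v)^4 - 0.258336*sin(v)^3 + 1.495968*sin(v)^2 + 0.174432*sin(v) - 1.262208)/(-0.39*sin(v)^2 + 0.23*sin(v) + 1.55)^3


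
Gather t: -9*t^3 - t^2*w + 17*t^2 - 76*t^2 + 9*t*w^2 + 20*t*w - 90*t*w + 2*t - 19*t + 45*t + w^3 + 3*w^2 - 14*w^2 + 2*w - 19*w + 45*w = -9*t^3 + t^2*(-w - 59) + t*(9*w^2 - 70*w + 28) + w^3 - 11*w^2 + 28*w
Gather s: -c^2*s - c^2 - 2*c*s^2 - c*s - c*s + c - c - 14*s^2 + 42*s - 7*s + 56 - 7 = -c^2 + s^2*(-2*c - 14) + s*(-c^2 - 2*c + 35) + 49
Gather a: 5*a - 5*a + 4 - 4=0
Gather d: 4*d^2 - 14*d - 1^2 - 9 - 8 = 4*d^2 - 14*d - 18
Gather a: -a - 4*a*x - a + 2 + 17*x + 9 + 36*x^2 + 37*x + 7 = a*(-4*x - 2) + 36*x^2 + 54*x + 18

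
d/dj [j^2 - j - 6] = 2*j - 1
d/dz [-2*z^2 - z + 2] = -4*z - 1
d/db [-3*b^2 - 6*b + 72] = -6*b - 6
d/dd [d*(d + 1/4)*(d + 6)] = 3*d^2 + 25*d/2 + 3/2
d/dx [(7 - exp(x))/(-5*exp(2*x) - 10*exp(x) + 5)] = (-2*(exp(x) - 7)*(exp(x) + 1) + exp(2*x) + 2*exp(x) - 1)*exp(x)/(5*(exp(2*x) + 2*exp(x) - 1)^2)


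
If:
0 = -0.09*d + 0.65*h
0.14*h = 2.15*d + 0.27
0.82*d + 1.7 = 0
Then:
No Solution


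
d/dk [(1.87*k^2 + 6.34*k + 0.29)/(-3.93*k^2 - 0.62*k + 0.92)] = (23.7568*k^2 + 5.7202*k + 6.0126)/(15.4449*k^4 + 4.8732*k^3 - 6.8468*k^2 - 1.1408*k + 0.8464)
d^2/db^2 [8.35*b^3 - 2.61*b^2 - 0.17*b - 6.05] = 50.1*b - 5.22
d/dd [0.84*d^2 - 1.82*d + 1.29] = 1.68*d - 1.82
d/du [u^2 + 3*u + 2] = 2*u + 3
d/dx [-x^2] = -2*x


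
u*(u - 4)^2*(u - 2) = u^4 - 10*u^3 + 32*u^2 - 32*u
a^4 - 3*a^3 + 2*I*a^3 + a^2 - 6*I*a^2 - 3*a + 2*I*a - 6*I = (a - 3)*(a - I)*(a + I)*(a + 2*I)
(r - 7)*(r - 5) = r^2 - 12*r + 35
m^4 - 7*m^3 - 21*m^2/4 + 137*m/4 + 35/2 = (m - 7)*(m - 5/2)*(m + 1/2)*(m + 2)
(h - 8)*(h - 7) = h^2 - 15*h + 56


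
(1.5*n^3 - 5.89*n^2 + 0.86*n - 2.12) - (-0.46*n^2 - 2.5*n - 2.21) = 1.5*n^3 - 5.43*n^2 + 3.36*n + 0.0899999999999999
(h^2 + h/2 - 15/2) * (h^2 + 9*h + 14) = h^4 + 19*h^3/2 + 11*h^2 - 121*h/2 - 105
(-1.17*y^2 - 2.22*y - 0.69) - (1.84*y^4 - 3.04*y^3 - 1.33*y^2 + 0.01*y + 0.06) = -1.84*y^4 + 3.04*y^3 + 0.16*y^2 - 2.23*y - 0.75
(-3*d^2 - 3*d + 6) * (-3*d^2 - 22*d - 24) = 9*d^4 + 75*d^3 + 120*d^2 - 60*d - 144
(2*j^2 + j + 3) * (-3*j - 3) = -6*j^3 - 9*j^2 - 12*j - 9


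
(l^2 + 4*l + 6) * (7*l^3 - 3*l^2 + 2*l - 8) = 7*l^5 + 25*l^4 + 32*l^3 - 18*l^2 - 20*l - 48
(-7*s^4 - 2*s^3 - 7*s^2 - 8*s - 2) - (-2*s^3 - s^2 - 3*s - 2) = -7*s^4 - 6*s^2 - 5*s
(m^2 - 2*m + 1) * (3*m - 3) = 3*m^3 - 9*m^2 + 9*m - 3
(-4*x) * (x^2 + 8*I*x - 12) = -4*x^3 - 32*I*x^2 + 48*x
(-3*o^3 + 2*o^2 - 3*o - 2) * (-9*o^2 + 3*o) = 27*o^5 - 27*o^4 + 33*o^3 + 9*o^2 - 6*o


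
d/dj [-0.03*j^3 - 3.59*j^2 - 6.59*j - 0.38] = -0.09*j^2 - 7.18*j - 6.59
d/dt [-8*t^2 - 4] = -16*t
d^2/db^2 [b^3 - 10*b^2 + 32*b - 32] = 6*b - 20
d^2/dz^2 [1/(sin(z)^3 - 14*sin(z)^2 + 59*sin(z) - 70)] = (-9*sin(z)^6 + 154*sin(z)^5 - 890*sin(z)^4 + 1624*sin(z)^3 + 1969*sin(z)^2 - 8666*sin(z) + 5002)/(sin(z)^3 - 14*sin(z)^2 + 59*sin(z) - 70)^3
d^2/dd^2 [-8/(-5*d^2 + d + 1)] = 16*(25*d^2 - 5*d - (10*d - 1)^2 - 5)/(-5*d^2 + d + 1)^3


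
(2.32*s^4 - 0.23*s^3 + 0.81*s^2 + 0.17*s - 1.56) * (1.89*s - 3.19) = 4.3848*s^5 - 7.8355*s^4 + 2.2646*s^3 - 2.2626*s^2 - 3.4907*s + 4.9764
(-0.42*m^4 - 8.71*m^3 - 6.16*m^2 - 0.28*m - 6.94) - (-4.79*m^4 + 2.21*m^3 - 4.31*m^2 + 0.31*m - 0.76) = 4.37*m^4 - 10.92*m^3 - 1.85*m^2 - 0.59*m - 6.18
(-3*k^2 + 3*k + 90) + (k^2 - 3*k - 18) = 72 - 2*k^2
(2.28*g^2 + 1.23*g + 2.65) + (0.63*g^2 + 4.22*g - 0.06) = 2.91*g^2 + 5.45*g + 2.59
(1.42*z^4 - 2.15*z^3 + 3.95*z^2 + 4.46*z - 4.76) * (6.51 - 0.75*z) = -1.065*z^5 + 10.8567*z^4 - 16.959*z^3 + 22.3695*z^2 + 32.6046*z - 30.9876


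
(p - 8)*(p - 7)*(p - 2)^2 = p^4 - 19*p^3 + 120*p^2 - 284*p + 224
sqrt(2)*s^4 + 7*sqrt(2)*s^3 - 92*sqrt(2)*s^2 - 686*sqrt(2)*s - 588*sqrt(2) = (s + 6)*(s - 7*sqrt(2))*(s + 7*sqrt(2))*(sqrt(2)*s + sqrt(2))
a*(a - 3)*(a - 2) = a^3 - 5*a^2 + 6*a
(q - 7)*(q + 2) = q^2 - 5*q - 14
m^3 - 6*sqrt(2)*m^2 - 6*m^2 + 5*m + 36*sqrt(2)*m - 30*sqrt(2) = (m - 5)*(m - 1)*(m - 6*sqrt(2))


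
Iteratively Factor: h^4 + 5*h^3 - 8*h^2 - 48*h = (h + 4)*(h^3 + h^2 - 12*h) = (h - 3)*(h + 4)*(h^2 + 4*h) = (h - 3)*(h + 4)^2*(h)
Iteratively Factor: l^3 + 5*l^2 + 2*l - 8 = (l - 1)*(l^2 + 6*l + 8) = (l - 1)*(l + 4)*(l + 2)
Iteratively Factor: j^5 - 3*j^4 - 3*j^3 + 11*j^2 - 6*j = (j - 3)*(j^4 - 3*j^2 + 2*j) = (j - 3)*(j - 1)*(j^3 + j^2 - 2*j) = j*(j - 3)*(j - 1)*(j^2 + j - 2) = j*(j - 3)*(j - 1)^2*(j + 2)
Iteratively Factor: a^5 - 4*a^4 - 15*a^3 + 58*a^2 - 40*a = (a - 2)*(a^4 - 2*a^3 - 19*a^2 + 20*a) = (a - 5)*(a - 2)*(a^3 + 3*a^2 - 4*a) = (a - 5)*(a - 2)*(a - 1)*(a^2 + 4*a) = (a - 5)*(a - 2)*(a - 1)*(a + 4)*(a)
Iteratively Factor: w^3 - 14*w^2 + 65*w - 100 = (w - 5)*(w^2 - 9*w + 20) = (w - 5)*(w - 4)*(w - 5)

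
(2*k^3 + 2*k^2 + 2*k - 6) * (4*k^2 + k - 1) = 8*k^5 + 10*k^4 + 8*k^3 - 24*k^2 - 8*k + 6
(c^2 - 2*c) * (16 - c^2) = -c^4 + 2*c^3 + 16*c^2 - 32*c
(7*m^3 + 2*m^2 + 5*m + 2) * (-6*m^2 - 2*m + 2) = -42*m^5 - 26*m^4 - 20*m^3 - 18*m^2 + 6*m + 4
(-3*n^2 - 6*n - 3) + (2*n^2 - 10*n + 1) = -n^2 - 16*n - 2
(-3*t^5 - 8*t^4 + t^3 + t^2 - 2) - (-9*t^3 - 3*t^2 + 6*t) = -3*t^5 - 8*t^4 + 10*t^3 + 4*t^2 - 6*t - 2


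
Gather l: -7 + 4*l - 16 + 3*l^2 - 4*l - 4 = 3*l^2 - 27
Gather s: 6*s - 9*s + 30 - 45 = -3*s - 15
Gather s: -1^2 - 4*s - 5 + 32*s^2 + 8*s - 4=32*s^2 + 4*s - 10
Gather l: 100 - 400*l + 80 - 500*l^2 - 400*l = -500*l^2 - 800*l + 180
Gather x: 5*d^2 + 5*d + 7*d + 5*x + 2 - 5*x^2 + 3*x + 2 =5*d^2 + 12*d - 5*x^2 + 8*x + 4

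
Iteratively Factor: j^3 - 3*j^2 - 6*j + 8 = (j + 2)*(j^2 - 5*j + 4) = (j - 4)*(j + 2)*(j - 1)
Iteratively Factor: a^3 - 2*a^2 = (a)*(a^2 - 2*a) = a^2*(a - 2)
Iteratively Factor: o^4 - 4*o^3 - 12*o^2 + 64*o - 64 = (o - 2)*(o^3 - 2*o^2 - 16*o + 32) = (o - 2)*(o + 4)*(o^2 - 6*o + 8) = (o - 4)*(o - 2)*(o + 4)*(o - 2)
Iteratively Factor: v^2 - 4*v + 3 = (v - 1)*(v - 3)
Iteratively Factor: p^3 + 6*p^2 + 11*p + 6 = (p + 2)*(p^2 + 4*p + 3) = (p + 2)*(p + 3)*(p + 1)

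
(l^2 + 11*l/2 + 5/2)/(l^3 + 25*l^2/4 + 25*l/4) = 2*(2*l + 1)/(l*(4*l + 5))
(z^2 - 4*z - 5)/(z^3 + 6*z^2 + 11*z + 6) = (z - 5)/(z^2 + 5*z + 6)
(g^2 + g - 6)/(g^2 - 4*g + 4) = (g + 3)/(g - 2)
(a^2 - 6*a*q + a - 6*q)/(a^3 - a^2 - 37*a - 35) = (a - 6*q)/(a^2 - 2*a - 35)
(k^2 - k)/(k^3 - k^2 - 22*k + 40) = k*(k - 1)/(k^3 - k^2 - 22*k + 40)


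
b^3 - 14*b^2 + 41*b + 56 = (b - 8)*(b - 7)*(b + 1)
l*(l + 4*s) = l^2 + 4*l*s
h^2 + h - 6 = (h - 2)*(h + 3)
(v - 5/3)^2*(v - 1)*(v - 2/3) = v^4 - 5*v^3 + 9*v^2 - 185*v/27 + 50/27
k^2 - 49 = (k - 7)*(k + 7)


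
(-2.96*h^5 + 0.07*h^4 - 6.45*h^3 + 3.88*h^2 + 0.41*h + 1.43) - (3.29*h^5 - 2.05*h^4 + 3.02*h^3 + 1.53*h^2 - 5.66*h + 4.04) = -6.25*h^5 + 2.12*h^4 - 9.47*h^3 + 2.35*h^2 + 6.07*h - 2.61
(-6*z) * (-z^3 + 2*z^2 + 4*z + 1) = 6*z^4 - 12*z^3 - 24*z^2 - 6*z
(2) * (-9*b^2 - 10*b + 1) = -18*b^2 - 20*b + 2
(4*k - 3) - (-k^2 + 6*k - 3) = k^2 - 2*k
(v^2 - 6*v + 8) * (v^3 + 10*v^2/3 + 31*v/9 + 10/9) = v^5 - 8*v^4/3 - 77*v^3/9 + 64*v^2/9 + 188*v/9 + 80/9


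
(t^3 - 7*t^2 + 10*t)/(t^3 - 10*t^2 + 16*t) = (t - 5)/(t - 8)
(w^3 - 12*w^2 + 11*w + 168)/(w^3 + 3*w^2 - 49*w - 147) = (w - 8)/(w + 7)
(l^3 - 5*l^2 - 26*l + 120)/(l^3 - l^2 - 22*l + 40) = (l - 6)/(l - 2)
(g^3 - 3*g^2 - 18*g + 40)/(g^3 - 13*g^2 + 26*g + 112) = (g^3 - 3*g^2 - 18*g + 40)/(g^3 - 13*g^2 + 26*g + 112)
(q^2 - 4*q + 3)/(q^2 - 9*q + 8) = (q - 3)/(q - 8)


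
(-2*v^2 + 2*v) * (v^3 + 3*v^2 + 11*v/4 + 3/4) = -2*v^5 - 4*v^4 + v^3/2 + 4*v^2 + 3*v/2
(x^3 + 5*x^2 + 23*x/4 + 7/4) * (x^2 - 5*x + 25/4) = x^5 - 13*x^3 + 17*x^2/4 + 435*x/16 + 175/16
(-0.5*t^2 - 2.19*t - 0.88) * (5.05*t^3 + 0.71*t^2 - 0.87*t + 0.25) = -2.525*t^5 - 11.4145*t^4 - 5.5639*t^3 + 1.1555*t^2 + 0.2181*t - 0.22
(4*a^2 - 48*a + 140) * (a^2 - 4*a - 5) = 4*a^4 - 64*a^3 + 312*a^2 - 320*a - 700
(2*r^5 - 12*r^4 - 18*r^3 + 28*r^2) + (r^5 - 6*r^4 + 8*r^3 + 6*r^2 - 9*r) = 3*r^5 - 18*r^4 - 10*r^3 + 34*r^2 - 9*r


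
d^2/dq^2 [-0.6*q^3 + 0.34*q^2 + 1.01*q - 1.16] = 0.68 - 3.6*q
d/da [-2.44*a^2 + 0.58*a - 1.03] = 0.58 - 4.88*a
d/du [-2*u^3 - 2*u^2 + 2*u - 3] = -6*u^2 - 4*u + 2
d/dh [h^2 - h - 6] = 2*h - 1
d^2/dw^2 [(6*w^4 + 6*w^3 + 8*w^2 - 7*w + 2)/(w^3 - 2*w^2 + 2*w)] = 2*(32*w^6 - 129*w^5 + 78*w^4 + 10*w^3 + 36*w^2 - 24*w + 8)/(w^3*(w^6 - 6*w^5 + 18*w^4 - 32*w^3 + 36*w^2 - 24*w + 8))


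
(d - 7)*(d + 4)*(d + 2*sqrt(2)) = d^3 - 3*d^2 + 2*sqrt(2)*d^2 - 28*d - 6*sqrt(2)*d - 56*sqrt(2)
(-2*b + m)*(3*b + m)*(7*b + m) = -42*b^3 + b^2*m + 8*b*m^2 + m^3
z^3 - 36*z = z*(z - 6)*(z + 6)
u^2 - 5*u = u*(u - 5)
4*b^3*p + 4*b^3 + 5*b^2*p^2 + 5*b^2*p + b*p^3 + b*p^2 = (b + p)*(4*b + p)*(b*p + b)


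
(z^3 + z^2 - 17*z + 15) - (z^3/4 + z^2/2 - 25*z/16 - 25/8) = 3*z^3/4 + z^2/2 - 247*z/16 + 145/8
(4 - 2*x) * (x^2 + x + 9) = -2*x^3 + 2*x^2 - 14*x + 36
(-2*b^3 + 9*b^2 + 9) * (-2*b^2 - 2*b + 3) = 4*b^5 - 14*b^4 - 24*b^3 + 9*b^2 - 18*b + 27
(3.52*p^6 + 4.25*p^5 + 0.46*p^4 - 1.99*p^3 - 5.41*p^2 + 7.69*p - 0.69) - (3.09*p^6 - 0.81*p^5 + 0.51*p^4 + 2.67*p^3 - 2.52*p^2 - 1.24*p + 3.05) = 0.43*p^6 + 5.06*p^5 - 0.05*p^4 - 4.66*p^3 - 2.89*p^2 + 8.93*p - 3.74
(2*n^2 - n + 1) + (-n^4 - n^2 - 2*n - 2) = -n^4 + n^2 - 3*n - 1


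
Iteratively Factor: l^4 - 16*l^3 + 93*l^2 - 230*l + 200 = (l - 4)*(l^3 - 12*l^2 + 45*l - 50) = (l - 5)*(l - 4)*(l^2 - 7*l + 10) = (l - 5)*(l - 4)*(l - 2)*(l - 5)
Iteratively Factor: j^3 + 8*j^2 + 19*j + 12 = (j + 1)*(j^2 + 7*j + 12) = (j + 1)*(j + 3)*(j + 4)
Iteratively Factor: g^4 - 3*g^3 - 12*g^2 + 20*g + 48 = (g + 2)*(g^3 - 5*g^2 - 2*g + 24) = (g - 4)*(g + 2)*(g^2 - g - 6) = (g - 4)*(g + 2)^2*(g - 3)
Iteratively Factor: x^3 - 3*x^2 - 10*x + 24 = (x - 4)*(x^2 + x - 6) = (x - 4)*(x + 3)*(x - 2)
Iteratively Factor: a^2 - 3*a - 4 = (a - 4)*(a + 1)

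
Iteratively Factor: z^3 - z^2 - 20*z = (z + 4)*(z^2 - 5*z) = (z - 5)*(z + 4)*(z)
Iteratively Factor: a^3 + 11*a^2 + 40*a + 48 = (a + 4)*(a^2 + 7*a + 12) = (a + 3)*(a + 4)*(a + 4)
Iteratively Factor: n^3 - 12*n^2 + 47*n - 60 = (n - 3)*(n^2 - 9*n + 20) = (n - 5)*(n - 3)*(n - 4)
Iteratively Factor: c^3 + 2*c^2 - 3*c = (c)*(c^2 + 2*c - 3) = c*(c - 1)*(c + 3)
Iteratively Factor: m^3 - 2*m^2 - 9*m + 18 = (m - 3)*(m^2 + m - 6) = (m - 3)*(m + 3)*(m - 2)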